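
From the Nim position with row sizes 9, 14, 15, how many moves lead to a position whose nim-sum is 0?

3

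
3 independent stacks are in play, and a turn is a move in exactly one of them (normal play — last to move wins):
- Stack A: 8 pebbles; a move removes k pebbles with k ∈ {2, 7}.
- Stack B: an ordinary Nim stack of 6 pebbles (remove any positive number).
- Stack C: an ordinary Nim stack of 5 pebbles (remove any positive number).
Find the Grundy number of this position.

1

For stack A, compute g(0), g(1), … with moves {2, 7}:
g(0) = mex{} = 0
g(1) = mex{} = 0
g(2) = mex{0} = 1
g(3) = mex{0} = 1
g(4) = mex{1} = 0
g(5) = mex{1} = 0
g(6) = mex{0} = 1
g(7) = mex{0} = 1
g(8) = mex{0,1} = 2
So g(8) = 2.
Stack B is a plain Nim stack of size 6, so its Grundy value is 6.
Stack C is a plain Nim stack of size 5, so its Grundy value is 5.
The value of a disjunctive sum is the nim-sum of the parts.
Combined value = 2 XOR 6 XOR 5 = 1.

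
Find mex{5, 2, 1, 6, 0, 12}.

The values 0, 1, 2 are all present; 3 is the first non-negative integer missing from the set.

3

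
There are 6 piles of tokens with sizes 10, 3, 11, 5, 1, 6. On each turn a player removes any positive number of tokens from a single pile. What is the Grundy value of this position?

Nim-sum: 10 ^ 3 ^ 11 ^ 5 ^ 1 ^ 6 = 0.

0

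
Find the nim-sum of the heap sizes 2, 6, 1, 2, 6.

Compute the nim-sum pairwise:
2 ^ 6 = 4
4 ^ 1 = 5
5 ^ 2 = 7
7 ^ 6 = 1

1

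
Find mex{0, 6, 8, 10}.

1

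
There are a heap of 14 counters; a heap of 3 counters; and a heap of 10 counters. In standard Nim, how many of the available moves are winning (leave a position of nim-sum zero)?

1

Nim-sum: 14 ^ 3 ^ 10 = 7.
The overall nim-sum is X = 7. A heap of size p has a winning move iff p XOR X < p (reduce it to p XOR X).
  14: 14 XOR 7 = 9 < 14 — winning move (to 9).
  3: 3 XOR 7 = 4 ≥ 3 — no move.
  10: 10 XOR 7 = 13 ≥ 10 — no move.
That gives 1 winning move.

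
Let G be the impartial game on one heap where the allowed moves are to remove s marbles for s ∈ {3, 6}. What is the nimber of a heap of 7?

Grundy values for subtraction set {3, 6}:
k:     0  1  2  3  4  5  6  7
g(k):  0  0  0  1  1  1  2  2
So g(7) = 2.

2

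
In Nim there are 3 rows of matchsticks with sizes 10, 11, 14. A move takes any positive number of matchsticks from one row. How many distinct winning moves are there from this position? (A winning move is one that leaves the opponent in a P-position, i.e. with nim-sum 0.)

Write each in binary and XOR column by column:
  1010  (10)
  1011  (11)
  1110  (14)
  ----
  1111  (15)
The overall nim-sum is X = 15. A row of size p has a winning move iff p XOR X < p (reduce it to p XOR X).
  10: 10 XOR 15 = 5 < 10 — winning move (to 5).
  11: 11 XOR 15 = 4 < 11 — winning move (to 4).
  14: 14 XOR 15 = 1 < 14 — winning move (to 1).
That gives 3 winning moves.

3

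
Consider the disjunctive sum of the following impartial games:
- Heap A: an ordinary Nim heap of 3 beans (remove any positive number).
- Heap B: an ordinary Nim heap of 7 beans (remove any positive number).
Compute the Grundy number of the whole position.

4

Heap A is a plain Nim heap of size 3, so its Grundy value is 3.
Heap B is a plain Nim heap of size 7, so its Grundy value is 7.
By the Sprague-Grundy theorem, the Grundy value of a sum of independent games is the XOR of the component values.
Combined value = 3 XOR 7 = 4.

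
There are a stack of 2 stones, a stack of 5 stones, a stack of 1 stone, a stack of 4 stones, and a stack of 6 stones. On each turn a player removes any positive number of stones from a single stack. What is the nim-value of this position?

4

Nim-sum: 2 ^ 5 ^ 1 ^ 4 ^ 6 = 4.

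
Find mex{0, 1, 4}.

The values 0, 1 are all present; 2 is the first non-negative integer missing from the set.

2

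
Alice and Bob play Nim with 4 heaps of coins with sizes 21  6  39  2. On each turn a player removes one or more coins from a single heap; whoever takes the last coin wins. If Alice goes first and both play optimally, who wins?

Alice wins

Compute the nim-sum pairwise:
21 ^ 6 = 19
19 ^ 39 = 52
52 ^ 2 = 54
The nim-sum is 54 ≠ 0, so this is an N-position: the player to move can win; Alice has a winning move.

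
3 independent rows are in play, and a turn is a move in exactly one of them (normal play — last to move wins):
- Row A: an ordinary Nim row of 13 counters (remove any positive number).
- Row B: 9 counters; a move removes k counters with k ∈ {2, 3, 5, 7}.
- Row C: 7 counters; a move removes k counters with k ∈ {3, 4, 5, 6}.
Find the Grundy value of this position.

15

Row A is a plain Nim row of size 13, so its Grundy value is 13.
Grundy values for row B (subtraction set {2, 3, 5, 7}):
k:     0  1  2  3  4  5  6  7  8  9
g(k):  0  0  1  1  2  2  3  3  4  0
So g(9) = 0.
Grundy values for row C (subtraction set {3, 4, 5, 6}):
g(0) = mex{} = 0
g(1) = mex{} = 0
g(2) = mex{} = 0
g(3) = mex{0} = 1
g(4) = mex{0} = 1
g(5) = mex{0} = 1
g(6) = mex{0,1} = 2
g(7) = mex{0,1} = 2
So g(7) = 2.
By the Sprague-Grundy theorem, the Grundy value of a sum of independent games is the XOR of the component values.
Combined value = 13 ⊕ 0 ⊕ 2 = 15.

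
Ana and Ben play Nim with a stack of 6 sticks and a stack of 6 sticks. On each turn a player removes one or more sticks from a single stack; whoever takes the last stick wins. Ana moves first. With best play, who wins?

Ben wins

Bitwise XOR of the heap sizes:
  110  (6)
  110  (6)
  ---
  000  (0)
The nim-sum is 0, so this is a P-position: the player to move is in a losing position under optimal play; Ana is about to move from it and so loses — Ben wins.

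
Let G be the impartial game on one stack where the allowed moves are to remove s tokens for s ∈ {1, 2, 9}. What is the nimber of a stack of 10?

0

Compute g(0), g(1), … for moves {1, 2, 9}:
k:     0  1  2  3  4  5  6  7  8  9 10
g(k):  0  1  2  0  1  2  0  1  2  3  0
So g(10) = 0.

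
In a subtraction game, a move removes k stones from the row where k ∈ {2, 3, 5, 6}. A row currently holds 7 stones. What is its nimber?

Build the Grundy sequence with g(k) = mex{g(k−s) : s ∈ {2, 3, 5, 6}, s ≤ k}:
k:     0  1  2  3  4  5  6  7
g(k):  0  0  1  1  2  2  3  3
So g(7) = 3.

3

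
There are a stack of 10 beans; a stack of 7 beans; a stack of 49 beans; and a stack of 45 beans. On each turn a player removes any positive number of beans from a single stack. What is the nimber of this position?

17

In binary:
  001010  (10)
  000111  (7)
  110001  (49)
  101101  (45)
  ------
  010001  (17)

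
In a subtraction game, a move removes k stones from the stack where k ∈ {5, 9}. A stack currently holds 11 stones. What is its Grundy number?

Grundy values for subtraction set {5, 9}:
g(0) = mex{} = 0
g(1) = mex{} = 0
g(2) = mex{} = 0
g(3) = mex{} = 0
g(4) = mex{} = 0
g(5) = mex{0} = 1
g(6) = mex{0} = 1
g(7) = mex{0} = 1
g(8) = mex{0} = 1
g(9) = mex{0} = 1
g(10) = mex{0,1} = 2
g(11) = mex{0,1} = 2
So g(11) = 2.

2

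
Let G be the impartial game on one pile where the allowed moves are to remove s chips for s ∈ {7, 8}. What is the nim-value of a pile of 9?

Grundy values for subtraction set {7, 8}:
g(0) = mex{} = 0
g(1) = mex{} = 0
g(2) = mex{} = 0
g(3) = mex{} = 0
g(4) = mex{} = 0
g(5) = mex{} = 0
g(6) = mex{} = 0
g(7) = mex{0} = 1
g(8) = mex{0} = 1
g(9) = mex{0} = 1
So g(9) = 1.

1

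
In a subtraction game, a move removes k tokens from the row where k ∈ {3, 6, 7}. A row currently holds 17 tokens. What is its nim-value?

2

Compute g(0), g(1), … for moves {3, 6, 7}:
k:     0  1  2  3  4  5  6  7  8  9 10 11 12 13 14 15 16 17
g(k):  0  0  0  1  1  1  2  2  2  3  0  0  0  1  1  1  2  2
So g(17) = 2.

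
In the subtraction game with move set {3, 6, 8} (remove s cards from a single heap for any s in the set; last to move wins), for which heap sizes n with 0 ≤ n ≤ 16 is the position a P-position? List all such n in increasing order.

0, 1, 2, 11, 12, 13

Grundy values for subtraction set {3, 6, 8}:
k:     0  1  2  3  4  5  6  7  8  9 10 11 12 13 14 15 16
g(k):  0  0  0  1  1  1  2  2  2  3  3  0  0  0  1  1  1
The P-positions (g = 0) in 0..16 are 0, 1, 2, 11, 12, 13.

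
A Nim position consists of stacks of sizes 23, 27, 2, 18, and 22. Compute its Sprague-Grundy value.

10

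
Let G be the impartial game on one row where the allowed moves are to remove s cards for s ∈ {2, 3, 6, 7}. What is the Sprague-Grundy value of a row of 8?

Build the Grundy sequence with g(k) = mex{g(k−s) : s ∈ {2, 3, 6, 7}, s ≤ k}:
k:     0  1  2  3  4  5  6  7  8
g(k):  0  0  1  1  2  0  3  1  2
So g(8) = 2.

2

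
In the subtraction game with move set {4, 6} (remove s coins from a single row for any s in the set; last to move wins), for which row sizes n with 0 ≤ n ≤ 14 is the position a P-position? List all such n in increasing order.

0, 1, 2, 3, 10, 11, 12, 13

Grundy values for subtraction set {4, 6}:
k:     0  1  2  3  4  5  6  7  8  9 10 11 12 13 14
g(k):  0  0  0  0  1  1  1  1  2  2  0  0  0  0  1
The P-positions (g = 0) in 0..14 are 0, 1, 2, 3, 10, 11, 12, 13.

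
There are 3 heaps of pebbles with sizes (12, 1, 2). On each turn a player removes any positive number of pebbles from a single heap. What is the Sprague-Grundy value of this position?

Write each in binary and XOR column by column:
  1100  (12)
  0001  (1)
  0010  (2)
  ----
  1111  (15)

15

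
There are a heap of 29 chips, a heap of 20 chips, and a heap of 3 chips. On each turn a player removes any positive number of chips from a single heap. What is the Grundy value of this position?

10

In binary:
  11101  (29)
  10100  (20)
  00011  (3)
  -----
  01010  (10)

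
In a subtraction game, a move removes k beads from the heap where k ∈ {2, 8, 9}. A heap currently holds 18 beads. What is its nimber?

1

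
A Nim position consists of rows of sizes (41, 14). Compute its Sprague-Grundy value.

39

Write each in binary and XOR column by column:
  101001  (41)
  001110  (14)
  ------
  100111  (39)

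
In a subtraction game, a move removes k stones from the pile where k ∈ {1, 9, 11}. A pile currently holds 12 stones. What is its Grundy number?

Compute g(0), g(1), … for moves {1, 9, 11}:
g(0) = mex{} = 0
g(1) = mex{0} = 1
g(2) = mex{1} = 0
g(3) = mex{0} = 1
g(4) = mex{1} = 0
g(5) = mex{0} = 1
g(6) = mex{1} = 0
g(7) = mex{0} = 1
g(8) = mex{1} = 0
g(9) = mex{0} = 1
g(10) = mex{1} = 0
g(11) = mex{0} = 1
g(12) = mex{1} = 0
So g(12) = 0.

0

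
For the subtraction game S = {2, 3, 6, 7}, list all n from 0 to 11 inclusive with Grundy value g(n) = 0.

0, 1, 5, 9, 10

Compute g(0), g(1), … for moves {2, 3, 6, 7}:
k:     0  1  2  3  4  5  6  7  8  9 10 11
g(k):  0  0  1  1  2  0  3  1  2  0  0  1
The P-positions (g = 0) in 0..11 are 0, 1, 5, 9, 10.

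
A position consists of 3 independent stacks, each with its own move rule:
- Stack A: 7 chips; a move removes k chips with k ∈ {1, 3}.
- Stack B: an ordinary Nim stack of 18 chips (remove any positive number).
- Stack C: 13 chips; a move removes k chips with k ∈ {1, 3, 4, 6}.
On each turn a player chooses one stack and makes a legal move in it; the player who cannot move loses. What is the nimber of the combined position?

17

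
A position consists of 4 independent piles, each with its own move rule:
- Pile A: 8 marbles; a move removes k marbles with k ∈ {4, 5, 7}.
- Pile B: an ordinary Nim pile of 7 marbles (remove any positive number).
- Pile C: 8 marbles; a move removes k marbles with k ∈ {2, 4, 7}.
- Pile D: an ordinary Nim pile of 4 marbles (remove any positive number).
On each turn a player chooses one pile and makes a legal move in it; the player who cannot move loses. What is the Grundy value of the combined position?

0

Grundy values for pile A (subtraction set {4, 5, 7}):
k:     0  1  2  3  4  5  6  7  8
g(k):  0  0  0  0  1  1  1  1  2
So g(8) = 2.
Pile B is a plain Nim pile of size 7, so its Grundy value is 7.
For pile C, compute g(0), g(1), … with moves {2, 4, 7}:
k:     0  1  2  3  4  5  6  7  8
g(k):  0  0  1  1  2  2  0  3  1
So g(8) = 1.
Pile D is a plain Nim pile of size 4, so its Grundy value is 4.
By the Sprague-Grundy theorem, the Grundy value of a sum of independent games is the XOR of the component values.
Combined value = 2 XOR 7 XOR 1 XOR 4 = 0.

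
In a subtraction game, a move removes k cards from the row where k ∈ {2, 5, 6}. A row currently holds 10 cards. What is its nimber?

1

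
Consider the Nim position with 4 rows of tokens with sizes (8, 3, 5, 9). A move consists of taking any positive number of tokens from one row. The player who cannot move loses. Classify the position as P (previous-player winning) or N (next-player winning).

N-position

Bitwise XOR of the heap sizes:
  1000  (8)
  0011  (3)
  0101  (5)
  1001  (9)
  ----
  0111  (7)
The nim-sum is 7 ≠ 0, so this is an N-position: the player to move can win.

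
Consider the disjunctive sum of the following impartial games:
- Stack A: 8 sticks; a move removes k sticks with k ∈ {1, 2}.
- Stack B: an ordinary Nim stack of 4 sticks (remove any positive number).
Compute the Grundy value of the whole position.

Grundy values for stack A (subtraction set {1, 2}):
g(0) = mex{} = 0
g(1) = mex{0} = 1
g(2) = mex{0,1} = 2
g(3) = mex{1,2} = 0
g(4) = mex{0,2} = 1
g(5) = mex{0,1} = 2
g(6) = mex{1,2} = 0
g(7) = mex{0,2} = 1
g(8) = mex{0,1} = 2
So g(8) = 2.
Stack B is a plain Nim stack of size 4, so its Grundy value is 4.
By the Sprague-Grundy theorem, the Grundy value of a sum of independent games is the XOR of the component values.
Combined value = 2 XOR 4 = 6.

6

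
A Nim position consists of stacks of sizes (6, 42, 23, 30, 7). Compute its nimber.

Nim-sum: 6 XOR 42 XOR 23 XOR 30 XOR 7 = 34.

34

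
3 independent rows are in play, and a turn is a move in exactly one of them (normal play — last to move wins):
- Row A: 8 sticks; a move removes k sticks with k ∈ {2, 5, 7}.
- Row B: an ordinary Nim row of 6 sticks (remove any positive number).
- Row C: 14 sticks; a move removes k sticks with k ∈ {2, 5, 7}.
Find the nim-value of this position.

4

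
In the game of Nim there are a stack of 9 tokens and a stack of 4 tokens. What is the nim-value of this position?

13

Bitwise XOR of the heap sizes:
  1001  (9)
  0100  (4)
  ----
  1101  (13)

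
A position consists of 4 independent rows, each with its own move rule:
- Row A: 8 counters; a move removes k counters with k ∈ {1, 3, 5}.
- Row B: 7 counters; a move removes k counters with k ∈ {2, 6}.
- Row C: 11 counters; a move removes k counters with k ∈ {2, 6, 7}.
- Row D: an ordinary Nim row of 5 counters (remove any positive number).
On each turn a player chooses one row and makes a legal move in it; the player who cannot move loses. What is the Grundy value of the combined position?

5

Build the Grundy sequence for row A with g(k) = mex{g(k−s) : s ∈ {1, 3, 5}, s ≤ k}:
g(0) = mex{} = 0
g(1) = mex{0} = 1
g(2) = mex{1} = 0
g(3) = mex{0} = 1
g(4) = mex{1} = 0
g(5) = mex{0} = 1
g(6) = mex{1} = 0
g(7) = mex{0} = 1
g(8) = mex{1} = 0
So g(8) = 0.
For row B, compute g(0), g(1), … with moves {2, 6}:
k:     0  1  2  3  4  5  6  7
g(k):  0  0  1  1  0  0  1  1
So g(7) = 1.
Build the Grundy sequence for row C with g(k) = mex{g(k−s) : s ∈ {2, 6, 7}, s ≤ k}:
g(0) = mex{} = 0
g(1) = mex{} = 0
g(2) = mex{0} = 1
g(3) = mex{0} = 1
g(4) = mex{1} = 0
g(5) = mex{1} = 0
g(6) = mex{0} = 1
g(7) = mex{0} = 1
g(8) = mex{0,1} = 2
g(9) = mex{1} = 0
g(10) = mex{0,1,2} = 3
g(11) = mex{0} = 1
So g(11) = 1.
Row D is a plain Nim row of size 5, so its Grundy value is 5.
By the Sprague-Grundy theorem, the Grundy value of a sum of independent games is the XOR of the component values.
Combined value = 0 ⊕ 1 ⊕ 1 ⊕ 5 = 5.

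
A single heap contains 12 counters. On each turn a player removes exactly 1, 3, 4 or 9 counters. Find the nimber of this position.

0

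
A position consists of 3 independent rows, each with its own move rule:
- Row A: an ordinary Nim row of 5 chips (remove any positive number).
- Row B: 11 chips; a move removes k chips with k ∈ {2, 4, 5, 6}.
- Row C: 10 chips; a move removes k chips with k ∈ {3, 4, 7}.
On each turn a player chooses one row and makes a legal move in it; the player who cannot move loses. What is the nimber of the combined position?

Row A is a plain Nim row of size 5, so its Grundy value is 5.
Grundy values for row B (subtraction set {2, 4, 5, 6}):
g(0) = mex{} = 0
g(1) = mex{} = 0
g(2) = mex{0} = 1
g(3) = mex{0} = 1
g(4) = mex{0,1} = 2
g(5) = mex{0,1} = 2
g(6) = mex{0,1,2} = 3
g(7) = mex{0,1,2} = 3
g(8) = mex{1,2,3} = 0
g(9) = mex{1,2,3} = 0
g(10) = mex{0,2,3} = 1
g(11) = mex{0,2,3} = 1
So g(11) = 1.
Build the Grundy sequence for row C with g(k) = mex{g(k−s) : s ∈ {3, 4, 7}, s ≤ k}:
g(0) = mex{} = 0
g(1) = mex{} = 0
g(2) = mex{} = 0
g(3) = mex{0} = 1
g(4) = mex{0} = 1
g(5) = mex{0} = 1
g(6) = mex{0,1} = 2
g(7) = mex{0,1} = 2
g(8) = mex{0,1} = 2
g(9) = mex{0,1,2} = 3
g(10) = mex{1,2} = 0
So g(10) = 0.
The value of a disjunctive sum is the nim-sum of the parts.
Combined value = 5 ⊕ 1 ⊕ 0 = 4.

4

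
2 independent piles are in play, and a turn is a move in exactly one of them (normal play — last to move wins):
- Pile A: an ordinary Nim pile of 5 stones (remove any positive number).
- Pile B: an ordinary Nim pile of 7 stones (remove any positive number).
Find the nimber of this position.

2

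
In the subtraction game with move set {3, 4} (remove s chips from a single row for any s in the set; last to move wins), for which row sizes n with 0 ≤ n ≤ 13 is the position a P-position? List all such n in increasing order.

0, 1, 2, 7, 8, 9

Compute g(0), g(1), … for moves {3, 4}:
g(0) = mex{} = 0
g(1) = mex{} = 0
g(2) = mex{} = 0
g(3) = mex{0} = 1
g(4) = mex{0} = 1
g(5) = mex{0} = 1
g(6) = mex{0,1} = 2
g(7) = mex{1} = 0
g(8) = mex{1} = 0
g(9) = mex{1,2} = 0
g(10) = mex{0,2} = 1
g(11) = mex{0} = 1
g(12) = mex{0} = 1
g(13) = mex{0,1} = 2
The P-positions (g = 0) in 0..13 are 0, 1, 2, 7, 8, 9.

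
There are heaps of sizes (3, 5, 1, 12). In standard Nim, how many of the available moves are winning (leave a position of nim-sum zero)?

In binary:
  0011  (3)
  0101  (5)
  0001  (1)
  1100  (12)
  ----
  1011  (11)
The overall nim-sum is X = 11. A heap of size p has a winning move iff p XOR X < p (reduce it to p XOR X).
  3: 3 XOR 11 = 8 ≥ 3 — no move.
  5: 5 XOR 11 = 14 ≥ 5 — no move.
  1: 1 XOR 11 = 10 ≥ 1 — no move.
  12: 12 XOR 11 = 7 < 12 — winning move (to 7).
That gives 1 winning move.

1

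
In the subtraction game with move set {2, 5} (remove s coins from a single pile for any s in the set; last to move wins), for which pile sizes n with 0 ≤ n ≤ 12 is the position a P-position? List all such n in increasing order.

Grundy values for subtraction set {2, 5}:
k:     0  1  2  3  4  5  6  7  8  9 10 11 12
g(k):  0  0  1  1  0  2  1  0  0  1  1  0  2
The P-positions (g = 0) in 0..12 are 0, 1, 4, 7, 8, 11.

0, 1, 4, 7, 8, 11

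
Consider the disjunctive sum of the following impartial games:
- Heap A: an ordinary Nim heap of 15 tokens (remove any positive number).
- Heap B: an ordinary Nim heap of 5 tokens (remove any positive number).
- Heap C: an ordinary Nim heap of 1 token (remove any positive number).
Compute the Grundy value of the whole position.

11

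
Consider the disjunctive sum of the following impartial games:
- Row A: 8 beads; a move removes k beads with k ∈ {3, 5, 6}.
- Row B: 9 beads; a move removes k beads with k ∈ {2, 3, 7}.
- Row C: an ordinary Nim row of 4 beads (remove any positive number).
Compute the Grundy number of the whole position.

4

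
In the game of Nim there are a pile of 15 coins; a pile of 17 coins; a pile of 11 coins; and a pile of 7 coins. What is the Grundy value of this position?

18

Bitwise XOR of the heap sizes:
  01111  (15)
  10001  (17)
  01011  (11)
  00111  (7)
  -----
  10010  (18)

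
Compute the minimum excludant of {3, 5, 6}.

0

0 is not in the set, so the mex is 0.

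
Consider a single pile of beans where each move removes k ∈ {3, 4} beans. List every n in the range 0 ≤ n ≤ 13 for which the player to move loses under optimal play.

Compute g(0), g(1), … for moves {3, 4}:
k:     0  1  2  3  4  5  6  7  8  9 10 11 12 13
g(k):  0  0  0  1  1  1  2  0  0  0  1  1  1  2
The P-positions (g = 0) in 0..13 are 0, 1, 2, 7, 8, 9.

0, 1, 2, 7, 8, 9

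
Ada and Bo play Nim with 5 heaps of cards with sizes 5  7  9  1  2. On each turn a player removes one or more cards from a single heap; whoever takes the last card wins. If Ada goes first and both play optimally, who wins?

Ada wins

Compute the nim-sum pairwise:
5 XOR 7 = 2
2 XOR 9 = 11
11 XOR 1 = 10
10 XOR 2 = 8
The nim-sum is 8 ≠ 0, so this is an N-position: the player to move can win; Ada has a winning move.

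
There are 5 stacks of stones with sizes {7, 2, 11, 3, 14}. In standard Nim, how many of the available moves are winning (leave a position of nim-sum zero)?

5

In binary:
  0111  (7)
  0010  (2)
  1011  (11)
  0011  (3)
  1110  (14)
  ----
  0011  (3)
The overall nim-sum is X = 3. A stack of size p has a winning move iff p XOR X < p (reduce it to p XOR X).
  7: 7 XOR 3 = 4 < 7 — winning move (to 4).
  2: 2 XOR 3 = 1 < 2 — winning move (to 1).
  11: 11 XOR 3 = 8 < 11 — winning move (to 8).
  3: 3 XOR 3 = 0 < 3 — winning move (to 0).
  14: 14 XOR 3 = 13 < 14 — winning move (to 13).
That gives 5 winning moves.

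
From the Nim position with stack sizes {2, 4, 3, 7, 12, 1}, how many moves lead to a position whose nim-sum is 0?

1

Compute the nim-sum pairwise:
2 ⊕ 4 = 6
6 ⊕ 3 = 5
5 ⊕ 7 = 2
2 ⊕ 12 = 14
14 ⊕ 1 = 15
The overall nim-sum is X = 15. A stack of size p has a winning move iff p XOR X < p (reduce it to p XOR X).
  2: 2 XOR 15 = 13 ≥ 2 — no move.
  4: 4 XOR 15 = 11 ≥ 4 — no move.
  3: 3 XOR 15 = 12 ≥ 3 — no move.
  7: 7 XOR 15 = 8 ≥ 7 — no move.
  12: 12 XOR 15 = 3 < 12 — winning move (to 3).
  1: 1 XOR 15 = 14 ≥ 1 — no move.
That gives 1 winning move.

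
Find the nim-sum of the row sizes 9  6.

In binary:
  1001  (9)
  0110  (6)
  ----
  1111  (15)

15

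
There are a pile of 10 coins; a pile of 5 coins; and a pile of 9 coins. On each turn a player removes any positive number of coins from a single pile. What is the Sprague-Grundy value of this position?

6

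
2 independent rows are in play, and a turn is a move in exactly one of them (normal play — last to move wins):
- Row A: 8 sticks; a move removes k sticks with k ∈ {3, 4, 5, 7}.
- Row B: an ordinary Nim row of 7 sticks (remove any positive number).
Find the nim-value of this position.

5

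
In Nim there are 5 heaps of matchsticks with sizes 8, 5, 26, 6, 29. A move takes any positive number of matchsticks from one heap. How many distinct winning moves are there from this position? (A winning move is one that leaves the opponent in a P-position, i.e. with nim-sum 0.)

3

Compute the nim-sum pairwise:
8 ⊕ 5 = 13
13 ⊕ 26 = 23
23 ⊕ 6 = 17
17 ⊕ 29 = 12
The overall nim-sum is X = 12. A heap of size p has a winning move iff p XOR X < p (reduce it to p XOR X).
  8: 8 XOR 12 = 4 < 8 — winning move (to 4).
  5: 5 XOR 12 = 9 ≥ 5 — no move.
  26: 26 XOR 12 = 22 < 26 — winning move (to 22).
  6: 6 XOR 12 = 10 ≥ 6 — no move.
  29: 29 XOR 12 = 17 < 29 — winning move (to 17).
That gives 3 winning moves.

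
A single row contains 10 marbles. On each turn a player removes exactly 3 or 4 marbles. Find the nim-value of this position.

1

Grundy values for subtraction set {3, 4}:
k:     0  1  2  3  4  5  6  7  8  9 10
g(k):  0  0  0  1  1  1  2  0  0  0  1
So g(10) = 1.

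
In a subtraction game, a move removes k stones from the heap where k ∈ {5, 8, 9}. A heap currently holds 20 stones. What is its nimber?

1

Compute g(0), g(1), … for moves {5, 8, 9}:
k:     0  1  2  3  4  5  6  7  8  9 10 11 12 13 14 15 16 17 18 19 20
g(k):  0  0  0  0  0  1  1  1  1  1  2  2  2  2  0  0  0  0  0  1  1
So g(20) = 1.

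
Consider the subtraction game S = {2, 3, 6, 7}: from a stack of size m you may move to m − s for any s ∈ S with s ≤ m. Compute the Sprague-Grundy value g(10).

Grundy values for subtraction set {2, 3, 6, 7}:
k:     0  1  2  3  4  5  6  7  8  9 10
g(k):  0  0  1  1  2  0  3  1  2  0  0
So g(10) = 0.

0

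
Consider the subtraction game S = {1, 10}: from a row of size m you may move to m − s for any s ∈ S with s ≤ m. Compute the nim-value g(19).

0

Compute g(0), g(1), … for moves {1, 10}:
k:     0  1  2  3  4  5  6  7  8  9 10 11 12 13 14 15 16 17 18 19
g(k):  0  1  0  1  0  1  0  1  0  1  2  0  1  0  1  0  1  0  1  0
So g(19) = 0.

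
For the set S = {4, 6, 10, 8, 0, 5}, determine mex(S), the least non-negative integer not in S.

1

0 is in the set but 1 is not, so the mex is 1.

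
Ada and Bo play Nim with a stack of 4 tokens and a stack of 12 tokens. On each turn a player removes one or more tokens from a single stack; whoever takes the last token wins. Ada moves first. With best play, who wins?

Compute the nim-sum pairwise:
4 ^ 12 = 8
The nim-sum is 8 ≠ 0, so this is an N-position: the player to move can win; Ada has a winning move.

Ada wins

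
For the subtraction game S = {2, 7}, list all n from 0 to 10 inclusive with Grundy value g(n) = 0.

0, 1, 4, 5, 9, 10

Build the Grundy sequence with g(k) = mex{g(k−s) : s ∈ {2, 7}, s ≤ k}:
k:     0  1  2  3  4  5  6  7  8  9 10
g(k):  0  0  1  1  0  0  1  1  2  0  0
The P-positions (g = 0) in 0..10 are 0, 1, 4, 5, 9, 10.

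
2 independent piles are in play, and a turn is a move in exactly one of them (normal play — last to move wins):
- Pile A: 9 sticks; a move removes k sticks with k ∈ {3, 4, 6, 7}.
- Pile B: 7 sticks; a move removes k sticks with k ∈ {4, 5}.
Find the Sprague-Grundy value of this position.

For pile A, compute g(0), g(1), … with moves {3, 4, 6, 7}:
g(0) = mex{} = 0
g(1) = mex{} = 0
g(2) = mex{} = 0
g(3) = mex{0} = 1
g(4) = mex{0} = 1
g(5) = mex{0} = 1
g(6) = mex{0,1} = 2
g(7) = mex{0,1} = 2
g(8) = mex{0,1} = 2
g(9) = mex{0,1,2} = 3
So g(9) = 3.
For pile B, compute g(0), g(1), … with moves {4, 5}:
g(0) = mex{} = 0
g(1) = mex{} = 0
g(2) = mex{} = 0
g(3) = mex{} = 0
g(4) = mex{0} = 1
g(5) = mex{0} = 1
g(6) = mex{0} = 1
g(7) = mex{0} = 1
So g(7) = 1.
The value of a disjunctive sum is the nim-sum of the parts.
Combined value = 3 XOR 1 = 2.

2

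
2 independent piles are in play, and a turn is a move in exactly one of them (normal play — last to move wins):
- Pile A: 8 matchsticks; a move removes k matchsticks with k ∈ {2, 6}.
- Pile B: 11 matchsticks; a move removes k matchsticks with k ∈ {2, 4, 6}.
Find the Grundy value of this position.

1

Grundy values for pile A (subtraction set {2, 6}):
k:     0  1  2  3  4  5  6  7  8
g(k):  0  0  1  1  0  0  1  1  0
So g(8) = 0.
For pile B, compute g(0), g(1), … with moves {2, 4, 6}:
k:     0  1  2  3  4  5  6  7  8  9 10 11
g(k):  0  0  1  1  2  2  3  3  0  0  1  1
So g(11) = 1.
The value of a disjunctive sum is the nim-sum of the parts.
Combined value = 0 XOR 1 = 1.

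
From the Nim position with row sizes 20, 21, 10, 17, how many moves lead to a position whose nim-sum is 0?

3

Compute the nim-sum pairwise:
20 ⊕ 21 = 1
1 ⊕ 10 = 11
11 ⊕ 17 = 26
The overall nim-sum is X = 26. A row of size p has a winning move iff p XOR X < p (reduce it to p XOR X).
  20: 20 XOR 26 = 14 < 20 — winning move (to 14).
  21: 21 XOR 26 = 15 < 21 — winning move (to 15).
  10: 10 XOR 26 = 16 ≥ 10 — no move.
  17: 17 XOR 26 = 11 < 17 — winning move (to 11).
That gives 3 winning moves.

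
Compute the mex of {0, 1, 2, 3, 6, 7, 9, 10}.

The values 0, 1, 2, 3 are all present; 4 is the first non-negative integer missing from the set.

4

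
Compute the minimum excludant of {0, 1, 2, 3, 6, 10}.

4

The values 0, 1, 2, 3 are all present; 4 is the first non-negative integer missing from the set.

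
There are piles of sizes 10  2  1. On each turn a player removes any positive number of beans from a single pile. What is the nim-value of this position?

Nim-sum: 10 ^ 2 ^ 1 = 9.

9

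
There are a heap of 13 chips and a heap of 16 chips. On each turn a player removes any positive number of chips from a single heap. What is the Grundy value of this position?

Nim-sum: 13 ⊕ 16 = 29.

29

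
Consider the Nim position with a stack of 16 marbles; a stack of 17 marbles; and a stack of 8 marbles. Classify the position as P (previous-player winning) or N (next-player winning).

Compute the nim-sum pairwise:
16 XOR 17 = 1
1 XOR 8 = 9
The nim-sum is 9 ≠ 0, so this is an N-position: the player to move can win.

N-position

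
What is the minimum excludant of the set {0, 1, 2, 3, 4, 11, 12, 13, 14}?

The values 0, 1, 2, 3, 4 are all present; 5 is the first non-negative integer missing from the set.

5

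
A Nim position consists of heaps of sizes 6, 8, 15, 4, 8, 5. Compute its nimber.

8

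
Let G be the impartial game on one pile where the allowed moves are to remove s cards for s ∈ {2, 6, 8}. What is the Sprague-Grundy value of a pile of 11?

3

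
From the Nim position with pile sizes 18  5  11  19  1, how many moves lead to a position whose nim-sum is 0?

1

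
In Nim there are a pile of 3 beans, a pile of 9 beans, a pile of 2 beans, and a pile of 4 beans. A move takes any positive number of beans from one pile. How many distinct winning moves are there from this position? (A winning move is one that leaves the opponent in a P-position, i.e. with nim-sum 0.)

1

Compute the nim-sum pairwise:
3 XOR 9 = 10
10 XOR 2 = 8
8 XOR 4 = 12
The overall nim-sum is X = 12. A pile of size p has a winning move iff p XOR X < p (reduce it to p XOR X).
  3: 3 XOR 12 = 15 ≥ 3 — no move.
  9: 9 XOR 12 = 5 < 9 — winning move (to 5).
  2: 2 XOR 12 = 14 ≥ 2 — no move.
  4: 4 XOR 12 = 8 ≥ 4 — no move.
That gives 1 winning move.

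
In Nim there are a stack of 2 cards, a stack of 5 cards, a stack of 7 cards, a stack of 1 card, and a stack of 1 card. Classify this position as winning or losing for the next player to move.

Losing position

Compute the nim-sum pairwise:
2 ^ 5 = 7
7 ^ 7 = 0
0 ^ 1 = 1
1 ^ 1 = 0
The nim-sum is 0, so this is a P-position: the player to move is in a losing position under optimal play.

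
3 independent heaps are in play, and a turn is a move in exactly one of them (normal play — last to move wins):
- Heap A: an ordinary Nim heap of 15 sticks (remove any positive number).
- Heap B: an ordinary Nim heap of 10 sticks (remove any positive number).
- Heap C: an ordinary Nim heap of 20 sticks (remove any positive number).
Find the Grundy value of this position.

17

Heap A is a plain Nim heap of size 15, so its Grundy value is 15.
Heap B is a plain Nim heap of size 10, so its Grundy value is 10.
Heap C is a plain Nim heap of size 20, so its Grundy value is 20.
The value of a disjunctive sum is the nim-sum of the parts.
Combined value = 15 XOR 10 XOR 20 = 17.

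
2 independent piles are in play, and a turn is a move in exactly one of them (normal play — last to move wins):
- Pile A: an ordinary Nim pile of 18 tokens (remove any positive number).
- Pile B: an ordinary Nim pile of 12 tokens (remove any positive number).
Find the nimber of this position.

30

Pile A is a plain Nim pile of size 18, so its Grundy value is 18.
Pile B is a plain Nim pile of size 12, so its Grundy value is 12.
The value of a disjunctive sum is the nim-sum of the parts.
Combined value = 18 XOR 12 = 30.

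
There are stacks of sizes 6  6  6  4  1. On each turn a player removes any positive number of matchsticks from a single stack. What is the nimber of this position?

3

Nim-sum: 6 ^ 6 ^ 6 ^ 4 ^ 1 = 3.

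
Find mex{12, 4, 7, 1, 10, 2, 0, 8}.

3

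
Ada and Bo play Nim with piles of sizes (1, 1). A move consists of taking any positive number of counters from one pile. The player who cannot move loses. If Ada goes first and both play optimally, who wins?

Bo wins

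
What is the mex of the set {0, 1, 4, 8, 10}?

2

The values 0, 1 are all present; 2 is the first non-negative integer missing from the set.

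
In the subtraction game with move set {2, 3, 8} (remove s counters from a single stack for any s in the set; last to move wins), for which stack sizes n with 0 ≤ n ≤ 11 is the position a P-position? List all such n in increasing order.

0, 1, 5, 6, 10, 11

Grundy values for subtraction set {2, 3, 8}:
k:     0  1  2  3  4  5  6  7  8  9 10 11
g(k):  0  0  1  1  2  0  0  1  1  2  0  0
The P-positions (g = 0) in 0..11 are 0, 1, 5, 6, 10, 11.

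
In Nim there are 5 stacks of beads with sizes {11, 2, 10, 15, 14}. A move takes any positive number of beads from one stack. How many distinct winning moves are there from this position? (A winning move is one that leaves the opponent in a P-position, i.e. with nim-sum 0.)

Nim-sum: 11 ^ 2 ^ 10 ^ 15 ^ 14 = 2.
The overall nim-sum is X = 2. A stack of size p has a winning move iff p XOR X < p (reduce it to p XOR X).
  11: 11 XOR 2 = 9 < 11 — winning move (to 9).
  2: 2 XOR 2 = 0 < 2 — winning move (to 0).
  10: 10 XOR 2 = 8 < 10 — winning move (to 8).
  15: 15 XOR 2 = 13 < 15 — winning move (to 13).
  14: 14 XOR 2 = 12 < 14 — winning move (to 12).
That gives 5 winning moves.

5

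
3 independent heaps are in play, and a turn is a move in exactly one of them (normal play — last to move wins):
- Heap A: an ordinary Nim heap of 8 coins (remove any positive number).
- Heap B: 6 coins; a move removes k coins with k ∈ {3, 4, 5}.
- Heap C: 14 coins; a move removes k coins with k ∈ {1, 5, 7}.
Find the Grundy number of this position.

10

Heap A is a plain Nim heap of size 8, so its Grundy value is 8.
Build the Grundy sequence for heap B with g(k) = mex{g(k−s) : s ∈ {3, 4, 5}, s ≤ k}:
k:     0  1  2  3  4  5  6
g(k):  0  0  0  1  1  1  2
So g(6) = 2.
Build the Grundy sequence for heap C with g(k) = mex{g(k−s) : s ∈ {1, 5, 7}, s ≤ k}:
k:     0  1  2  3  4  5  6  7  8  9 10 11 12 13 14
g(k):  0  1  0  1  0  1  0  1  0  1  0  1  0  1  0
So g(14) = 0.
By the Sprague-Grundy theorem, the Grundy value of a sum of independent games is the XOR of the component values.
Combined value = 8 XOR 2 XOR 0 = 10.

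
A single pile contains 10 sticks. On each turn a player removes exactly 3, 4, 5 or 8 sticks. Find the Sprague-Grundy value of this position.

Grundy values for subtraction set {3, 4, 5, 8}:
k:     0  1  2  3  4  5  6  7  8  9 10
g(k):  0  0  0  1  1  1  2  2  2  3  3
So g(10) = 3.

3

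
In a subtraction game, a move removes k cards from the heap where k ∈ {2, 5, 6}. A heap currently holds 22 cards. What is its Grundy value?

0

Build the Grundy sequence with g(k) = mex{g(k−s) : s ∈ {2, 5, 6}, s ≤ k}:
k:     0  1  2  3  4  5  6  7  8  9 10 11 12 13 14 15 16 17 18 19 20 21 22
g(k):  0  0  1  1  0  2  1  3  0  2  1  0  0  1  1  0  2  1  3  0  2  1  0
So g(22) = 0.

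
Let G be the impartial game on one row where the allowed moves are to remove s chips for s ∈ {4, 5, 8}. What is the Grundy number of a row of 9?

2

Compute g(0), g(1), … for moves {4, 5, 8}:
k:     0  1  2  3  4  5  6  7  8  9
g(k):  0  0  0  0  1  1  1  1  2  2
So g(9) = 2.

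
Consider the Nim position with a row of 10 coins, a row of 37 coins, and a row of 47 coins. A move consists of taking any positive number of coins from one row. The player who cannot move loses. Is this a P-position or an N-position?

Nim-sum: 10 XOR 37 XOR 47 = 0.
The nim-sum is 0, so this is a P-position: the player to move is in a losing position under optimal play.

P-position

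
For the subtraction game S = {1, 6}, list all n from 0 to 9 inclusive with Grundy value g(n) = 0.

0, 2, 4, 7, 9

Build the Grundy sequence with g(k) = mex{g(k−s) : s ∈ {1, 6}, s ≤ k}:
g(0) = mex{} = 0
g(1) = mex{0} = 1
g(2) = mex{1} = 0
g(3) = mex{0} = 1
g(4) = mex{1} = 0
g(5) = mex{0} = 1
g(6) = mex{0,1} = 2
g(7) = mex{1,2} = 0
g(8) = mex{0} = 1
g(9) = mex{1} = 0
The P-positions (g = 0) in 0..9 are 0, 2, 4, 7, 9.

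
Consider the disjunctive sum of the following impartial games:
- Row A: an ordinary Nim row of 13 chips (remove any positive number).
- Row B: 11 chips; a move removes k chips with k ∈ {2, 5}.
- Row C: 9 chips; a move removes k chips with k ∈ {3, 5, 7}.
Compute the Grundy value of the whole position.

Row A is a plain Nim row of size 13, so its Grundy value is 13.
Build the Grundy sequence for row B with g(k) = mex{g(k−s) : s ∈ {2, 5}, s ≤ k}:
k:     0  1  2  3  4  5  6  7  8  9 10 11
g(k):  0  0  1  1  0  2  1  0  0  1  1  0
So g(11) = 0.
Build the Grundy sequence for row C with g(k) = mex{g(k−s) : s ∈ {3, 5, 7}, s ≤ k}:
k:     0  1  2  3  4  5  6  7  8  9
g(k):  0  0  0  1  1  1  2  2  2  3
So g(9) = 3.
The value of a disjunctive sum is the nim-sum of the parts.
Combined value = 13 XOR 0 XOR 3 = 14.

14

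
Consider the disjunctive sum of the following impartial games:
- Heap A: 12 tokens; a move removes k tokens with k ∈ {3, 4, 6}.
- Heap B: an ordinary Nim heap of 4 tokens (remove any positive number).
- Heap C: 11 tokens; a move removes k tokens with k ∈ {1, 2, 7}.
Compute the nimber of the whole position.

7

Grundy values for heap A (subtraction set {3, 4, 6}):
k:     0  1  2  3  4  5  6  7  8  9 10 11 12
g(k):  0  0  0  1  1  1  2  2  2  0  0  0  1
So g(12) = 1.
Heap B is a plain Nim heap of size 4, so its Grundy value is 4.
Build the Grundy sequence for heap C with g(k) = mex{g(k−s) : s ∈ {1, 2, 7}, s ≤ k}:
g(0) = mex{} = 0
g(1) = mex{0} = 1
g(2) = mex{0,1} = 2
g(3) = mex{1,2} = 0
g(4) = mex{0,2} = 1
g(5) = mex{0,1} = 2
g(6) = mex{1,2} = 0
g(7) = mex{0,2} = 1
g(8) = mex{0,1} = 2
g(9) = mex{1,2} = 0
g(10) = mex{0,2} = 1
g(11) = mex{0,1} = 2
So g(11) = 2.
The value of a disjunctive sum is the nim-sum of the parts.
Combined value = 1 ⊕ 4 ⊕ 2 = 7.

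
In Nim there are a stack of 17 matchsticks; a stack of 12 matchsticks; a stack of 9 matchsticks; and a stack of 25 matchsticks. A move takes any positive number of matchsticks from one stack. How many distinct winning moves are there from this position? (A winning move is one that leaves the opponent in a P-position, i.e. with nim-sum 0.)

3

Compute the nim-sum pairwise:
17 ^ 12 = 29
29 ^ 9 = 20
20 ^ 25 = 13
The overall nim-sum is X = 13. A stack of size p has a winning move iff p XOR X < p (reduce it to p XOR X).
  17: 17 XOR 13 = 28 ≥ 17 — no move.
  12: 12 XOR 13 = 1 < 12 — winning move (to 1).
  9: 9 XOR 13 = 4 < 9 — winning move (to 4).
  25: 25 XOR 13 = 20 < 25 — winning move (to 20).
That gives 3 winning moves.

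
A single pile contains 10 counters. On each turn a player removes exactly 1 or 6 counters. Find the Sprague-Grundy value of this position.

1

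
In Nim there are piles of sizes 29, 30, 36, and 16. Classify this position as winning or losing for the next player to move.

Winning position

Compute the nim-sum pairwise:
29 ^ 30 = 3
3 ^ 36 = 39
39 ^ 16 = 55
The nim-sum is 55 ≠ 0, so this is an N-position: the player to move can win.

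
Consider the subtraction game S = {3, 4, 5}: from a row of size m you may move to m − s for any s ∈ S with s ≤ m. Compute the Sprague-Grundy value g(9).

Compute g(0), g(1), … for moves {3, 4, 5}:
k:     0  1  2  3  4  5  6  7  8  9
g(k):  0  0  0  1  1  1  2  2  0  0
So g(9) = 0.

0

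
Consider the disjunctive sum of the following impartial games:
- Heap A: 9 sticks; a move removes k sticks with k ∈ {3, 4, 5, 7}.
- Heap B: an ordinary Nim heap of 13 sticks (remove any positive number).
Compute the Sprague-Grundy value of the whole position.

Grundy values for heap A (subtraction set {3, 4, 5, 7}):
k:     0  1  2  3  4  5  6  7  8  9
g(k):  0  0  0  1  1  1  2  2  2  3
So g(9) = 3.
Heap B is a plain Nim heap of size 13, so its Grundy value is 13.
By the Sprague-Grundy theorem, the Grundy value of a sum of independent games is the XOR of the component values.
Combined value = 3 XOR 13 = 14.

14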